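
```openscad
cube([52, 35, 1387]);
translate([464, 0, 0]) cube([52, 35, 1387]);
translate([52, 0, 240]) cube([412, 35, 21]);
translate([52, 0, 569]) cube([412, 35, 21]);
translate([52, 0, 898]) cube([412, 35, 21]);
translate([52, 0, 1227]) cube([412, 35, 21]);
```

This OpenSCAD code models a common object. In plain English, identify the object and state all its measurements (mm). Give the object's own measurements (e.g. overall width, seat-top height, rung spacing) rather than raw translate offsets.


A straight ladder. Two 52×35 mm vertical rails, 1387 mm tall, stand 516 mm apart (outside-to-outside) with their front faces coplanar on the −y side. 4 rungs, each 35 mm deep and 21 mm tall, span between the inner faces of the rails, front faces flush with the rails. The lowest rung's underside is at z = 240 mm and rungs are spaced 329 mm apart (underside to underside).


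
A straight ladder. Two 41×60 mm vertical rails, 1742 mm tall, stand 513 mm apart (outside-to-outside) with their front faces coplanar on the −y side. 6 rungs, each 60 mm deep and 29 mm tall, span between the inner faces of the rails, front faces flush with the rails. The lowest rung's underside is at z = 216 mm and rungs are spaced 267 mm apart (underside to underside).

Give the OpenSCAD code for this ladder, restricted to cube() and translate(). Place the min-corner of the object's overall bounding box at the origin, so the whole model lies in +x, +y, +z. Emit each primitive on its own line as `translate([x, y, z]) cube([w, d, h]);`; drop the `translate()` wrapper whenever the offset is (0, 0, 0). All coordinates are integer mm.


// rung span = 513 - 2*41 = 431
// rung[k] z = 216 + k*267
cube([41, 60, 1742]);
translate([472, 0, 0]) cube([41, 60, 1742]);
translate([41, 0, 216]) cube([431, 60, 29]);
translate([41, 0, 483]) cube([431, 60, 29]);
translate([41, 0, 750]) cube([431, 60, 29]);
translate([41, 0, 1017]) cube([431, 60, 29]);
translate([41, 0, 1284]) cube([431, 60, 29]);
translate([41, 0, 1551]) cube([431, 60, 29]);


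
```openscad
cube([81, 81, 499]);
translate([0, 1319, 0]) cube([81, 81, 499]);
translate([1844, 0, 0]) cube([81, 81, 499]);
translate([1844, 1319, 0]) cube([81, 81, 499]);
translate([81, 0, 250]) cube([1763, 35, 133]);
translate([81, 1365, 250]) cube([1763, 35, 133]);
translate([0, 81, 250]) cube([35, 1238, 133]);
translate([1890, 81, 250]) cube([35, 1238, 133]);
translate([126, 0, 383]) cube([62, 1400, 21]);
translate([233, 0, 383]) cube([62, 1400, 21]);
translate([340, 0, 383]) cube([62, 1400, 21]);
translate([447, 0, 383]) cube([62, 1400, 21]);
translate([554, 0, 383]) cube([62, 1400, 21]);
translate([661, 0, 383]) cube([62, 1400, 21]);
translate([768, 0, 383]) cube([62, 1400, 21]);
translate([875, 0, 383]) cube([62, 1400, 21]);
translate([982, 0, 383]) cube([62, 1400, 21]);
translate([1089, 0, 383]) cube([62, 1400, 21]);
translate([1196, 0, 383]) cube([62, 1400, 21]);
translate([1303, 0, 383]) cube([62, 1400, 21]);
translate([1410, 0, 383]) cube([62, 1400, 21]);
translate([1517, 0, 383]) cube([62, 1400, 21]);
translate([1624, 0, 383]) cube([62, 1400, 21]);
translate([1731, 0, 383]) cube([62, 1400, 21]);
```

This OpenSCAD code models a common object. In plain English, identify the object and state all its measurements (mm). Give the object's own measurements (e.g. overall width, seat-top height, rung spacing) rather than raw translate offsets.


A bed frame 1925 mm long (x) by 1400 mm wide (y). Four 81×81 mm corner posts, 499 mm tall, at the corners of the footprint. Four rails of 35 mm thickness and 133 mm height run between adjacent posts with their undersides at z = 250 mm, their outer faces flush with the outside of the frame (the two x-running rails run between the posts' inner faces; the two y-running rails run between the posts' inner faces). 16 slats, each 62 mm wide (x) and 21 mm thick, lie across the top of the two x-running rails, running the full 1400 mm width of the frame in y; along x they sit between the end posts with a 45 mm gap after the −x posts and between neighbouring slats, leaving 51 mm before the +x posts.


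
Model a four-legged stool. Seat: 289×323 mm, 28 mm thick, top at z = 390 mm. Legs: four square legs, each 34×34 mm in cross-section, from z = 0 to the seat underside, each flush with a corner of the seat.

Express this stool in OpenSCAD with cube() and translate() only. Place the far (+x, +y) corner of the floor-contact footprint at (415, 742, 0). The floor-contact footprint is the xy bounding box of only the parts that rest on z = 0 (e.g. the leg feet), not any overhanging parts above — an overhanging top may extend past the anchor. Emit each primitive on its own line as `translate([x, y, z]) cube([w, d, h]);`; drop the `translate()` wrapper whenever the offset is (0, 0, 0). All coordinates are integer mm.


// leg_h = 390 - 28 = 362
translate([126, 419, 362]) cube([289, 323, 28]);
translate([126, 419, 0]) cube([34, 34, 362]);
translate([381, 419, 0]) cube([34, 34, 362]);
translate([126, 708, 0]) cube([34, 34, 362]);
translate([381, 708, 0]) cube([34, 34, 362]);


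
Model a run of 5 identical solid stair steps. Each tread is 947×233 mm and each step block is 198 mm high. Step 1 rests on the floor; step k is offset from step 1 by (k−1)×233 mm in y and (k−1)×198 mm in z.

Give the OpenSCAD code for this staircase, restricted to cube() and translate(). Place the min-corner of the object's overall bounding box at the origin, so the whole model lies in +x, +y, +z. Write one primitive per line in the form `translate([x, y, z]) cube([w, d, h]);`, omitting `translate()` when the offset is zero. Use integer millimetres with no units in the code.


cube([947, 233, 198]);
translate([0, 233, 198]) cube([947, 233, 198]);
translate([0, 466, 396]) cube([947, 233, 198]);
translate([0, 699, 594]) cube([947, 233, 198]);
translate([0, 932, 792]) cube([947, 233, 198]);


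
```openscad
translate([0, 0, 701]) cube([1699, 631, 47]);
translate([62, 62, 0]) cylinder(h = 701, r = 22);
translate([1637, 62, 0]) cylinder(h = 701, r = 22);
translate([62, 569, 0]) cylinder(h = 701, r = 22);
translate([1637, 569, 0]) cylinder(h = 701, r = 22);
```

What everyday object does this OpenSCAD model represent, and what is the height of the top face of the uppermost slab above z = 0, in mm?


A table. The table height is 748 mm.

A 1699×631×47 slab sits at z = 701 on four Ø44 mm round legs — a table. The top surface is at 701 + 47 = 748 mm.


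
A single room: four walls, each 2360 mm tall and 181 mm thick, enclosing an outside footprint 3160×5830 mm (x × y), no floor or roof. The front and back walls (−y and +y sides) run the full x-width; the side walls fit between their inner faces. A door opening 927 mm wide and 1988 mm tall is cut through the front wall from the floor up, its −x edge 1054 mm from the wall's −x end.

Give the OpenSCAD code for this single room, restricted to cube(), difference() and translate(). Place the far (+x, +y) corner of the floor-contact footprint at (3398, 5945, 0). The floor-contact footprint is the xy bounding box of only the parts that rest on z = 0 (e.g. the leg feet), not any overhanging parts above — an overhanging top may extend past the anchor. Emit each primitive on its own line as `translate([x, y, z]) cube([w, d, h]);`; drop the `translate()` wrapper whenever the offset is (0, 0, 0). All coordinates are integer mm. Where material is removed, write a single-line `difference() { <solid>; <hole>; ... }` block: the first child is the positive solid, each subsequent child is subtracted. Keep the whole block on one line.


difference() { translate([238, 115, 0]) cube([3160, 181, 2360]); translate([1292, 115, 0]) cube([927, 181, 1988]); }
translate([238, 5764, 0]) cube([3160, 181, 2360]);
translate([238, 296, 0]) cube([181, 5468, 2360]);
translate([3217, 296, 0]) cube([181, 5468, 2360]);


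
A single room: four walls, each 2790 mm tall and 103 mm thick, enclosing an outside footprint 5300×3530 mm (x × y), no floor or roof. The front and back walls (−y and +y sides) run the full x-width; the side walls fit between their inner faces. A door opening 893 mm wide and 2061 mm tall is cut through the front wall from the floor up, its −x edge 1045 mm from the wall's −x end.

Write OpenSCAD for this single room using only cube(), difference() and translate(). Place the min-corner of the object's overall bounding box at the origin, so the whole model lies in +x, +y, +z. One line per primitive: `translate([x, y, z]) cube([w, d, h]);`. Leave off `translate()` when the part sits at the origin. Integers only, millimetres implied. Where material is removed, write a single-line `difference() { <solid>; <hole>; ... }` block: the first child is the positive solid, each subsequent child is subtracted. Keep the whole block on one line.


difference() { cube([5300, 103, 2790]); translate([1045, 0, 0]) cube([893, 103, 2061]); }
translate([0, 3427, 0]) cube([5300, 103, 2790]);
translate([0, 103, 0]) cube([103, 3324, 2790]);
translate([5197, 103, 0]) cube([103, 3324, 2790]);


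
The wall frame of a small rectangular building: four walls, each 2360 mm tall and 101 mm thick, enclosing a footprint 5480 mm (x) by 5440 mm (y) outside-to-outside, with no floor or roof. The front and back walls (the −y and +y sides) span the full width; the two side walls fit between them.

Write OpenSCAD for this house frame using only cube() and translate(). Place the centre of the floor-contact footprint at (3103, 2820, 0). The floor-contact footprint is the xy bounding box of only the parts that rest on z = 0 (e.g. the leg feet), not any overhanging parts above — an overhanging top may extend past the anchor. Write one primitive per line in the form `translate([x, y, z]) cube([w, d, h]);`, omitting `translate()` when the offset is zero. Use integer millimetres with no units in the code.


translate([363, 100, 0]) cube([5480, 101, 2360]);
translate([363, 5439, 0]) cube([5480, 101, 2360]);
translate([363, 201, 0]) cube([101, 5238, 2360]);
translate([5742, 201, 0]) cube([101, 5238, 2360]);


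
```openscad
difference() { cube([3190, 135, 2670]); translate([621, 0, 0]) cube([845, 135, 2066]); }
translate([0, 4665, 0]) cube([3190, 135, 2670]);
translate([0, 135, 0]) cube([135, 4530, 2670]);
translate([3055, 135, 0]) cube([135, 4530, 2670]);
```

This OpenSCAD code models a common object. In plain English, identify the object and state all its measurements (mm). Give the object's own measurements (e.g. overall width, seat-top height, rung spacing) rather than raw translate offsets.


A single room: four walls, each 2670 mm tall and 135 mm thick, enclosing an outside footprint 3190×4800 mm (x × y), no floor or roof. The front and back walls (−y and +y sides) run the full x-width; the side walls fit between their inner faces. A door opening 845 mm wide and 2066 mm tall is cut through the front wall from the floor up, its −x edge 621 mm from the wall's −x end.


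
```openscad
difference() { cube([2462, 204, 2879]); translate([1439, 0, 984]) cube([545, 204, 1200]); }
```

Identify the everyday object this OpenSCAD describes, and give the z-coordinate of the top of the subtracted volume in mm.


A wall with a window opening. The window head height is 2184 mm.

A wall with a rectangular opening subtracted — a window. Sill at z = 984, opening 1200 mm tall, so the head is at 984 + 1200 = 2184 mm.


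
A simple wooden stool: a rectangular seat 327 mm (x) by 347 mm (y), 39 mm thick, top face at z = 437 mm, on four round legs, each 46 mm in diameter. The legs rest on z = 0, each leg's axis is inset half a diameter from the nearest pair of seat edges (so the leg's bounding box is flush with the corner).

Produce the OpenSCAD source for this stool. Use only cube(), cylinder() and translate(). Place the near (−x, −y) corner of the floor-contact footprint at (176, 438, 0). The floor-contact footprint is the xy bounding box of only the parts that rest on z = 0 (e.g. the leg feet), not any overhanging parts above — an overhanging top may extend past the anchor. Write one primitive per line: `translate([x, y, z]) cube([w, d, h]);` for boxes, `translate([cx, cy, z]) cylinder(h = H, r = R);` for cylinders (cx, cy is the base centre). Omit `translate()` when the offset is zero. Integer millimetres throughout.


translate([176, 438, 398]) cube([327, 347, 39]);
translate([199, 461, 0]) cylinder(h = 398, r = 23);
translate([480, 461, 0]) cylinder(h = 398, r = 23);
translate([199, 762, 0]) cylinder(h = 398, r = 23);
translate([480, 762, 0]) cylinder(h = 398, r = 23);


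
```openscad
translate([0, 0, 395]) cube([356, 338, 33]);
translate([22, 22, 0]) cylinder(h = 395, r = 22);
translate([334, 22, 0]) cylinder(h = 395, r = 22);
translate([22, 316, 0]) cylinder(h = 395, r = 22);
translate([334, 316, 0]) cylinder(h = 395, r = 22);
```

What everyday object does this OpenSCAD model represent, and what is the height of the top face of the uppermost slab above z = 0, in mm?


A stool. The seat height is 428 mm.

A 356×338×33 slab at z = 395 on four corner cylinders — a stool. The seat top is 395 + 33 = 428 mm.


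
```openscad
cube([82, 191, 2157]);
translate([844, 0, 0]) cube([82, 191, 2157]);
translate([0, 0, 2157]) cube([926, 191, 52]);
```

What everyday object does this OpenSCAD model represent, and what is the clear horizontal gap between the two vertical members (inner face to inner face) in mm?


A door frame. The clear opening width is 762 mm.

Two 2157 mm tall posts with a header on top — a door frame. The left jamb is 82 mm wide at x = 0; the right jamb starts at x = 844. The clear opening is 844 − 82 = 762 mm.


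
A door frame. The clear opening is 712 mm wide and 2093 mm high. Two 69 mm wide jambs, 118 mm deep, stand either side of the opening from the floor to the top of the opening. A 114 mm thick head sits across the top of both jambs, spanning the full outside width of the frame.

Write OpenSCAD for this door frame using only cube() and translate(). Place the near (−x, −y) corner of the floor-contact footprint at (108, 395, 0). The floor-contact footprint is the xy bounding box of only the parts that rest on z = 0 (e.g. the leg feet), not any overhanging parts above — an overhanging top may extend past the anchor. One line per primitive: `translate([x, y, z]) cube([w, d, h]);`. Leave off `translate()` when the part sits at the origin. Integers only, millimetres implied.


translate([108, 395, 0]) cube([69, 118, 2093]);
translate([889, 395, 0]) cube([69, 118, 2093]);
translate([108, 395, 2093]) cube([850, 118, 114]);


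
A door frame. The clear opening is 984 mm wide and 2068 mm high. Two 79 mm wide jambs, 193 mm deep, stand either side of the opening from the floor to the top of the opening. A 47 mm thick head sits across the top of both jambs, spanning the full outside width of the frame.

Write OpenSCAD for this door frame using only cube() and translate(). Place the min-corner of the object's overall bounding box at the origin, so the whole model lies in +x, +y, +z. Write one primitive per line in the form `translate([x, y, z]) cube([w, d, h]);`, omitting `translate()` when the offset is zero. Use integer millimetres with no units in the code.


cube([79, 193, 2068]);
translate([1063, 0, 0]) cube([79, 193, 2068]);
translate([0, 0, 2068]) cube([1142, 193, 47]);


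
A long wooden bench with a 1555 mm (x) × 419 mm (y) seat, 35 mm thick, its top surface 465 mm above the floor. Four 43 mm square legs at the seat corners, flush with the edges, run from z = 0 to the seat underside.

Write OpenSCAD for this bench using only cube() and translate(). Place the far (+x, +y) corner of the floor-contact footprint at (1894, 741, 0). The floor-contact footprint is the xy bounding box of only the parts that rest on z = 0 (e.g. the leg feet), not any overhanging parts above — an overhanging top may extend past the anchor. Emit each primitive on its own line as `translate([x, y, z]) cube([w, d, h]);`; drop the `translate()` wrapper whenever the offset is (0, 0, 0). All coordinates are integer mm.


// leg_h = 465 − 35 = 430
translate([339, 322, 430]) cube([1555, 419, 35]);
translate([339, 322, 0]) cube([43, 43, 430]);
translate([339, 698, 0]) cube([43, 43, 430]);
translate([1851, 322, 0]) cube([43, 43, 430]);
translate([1851, 698, 0]) cube([43, 43, 430]);


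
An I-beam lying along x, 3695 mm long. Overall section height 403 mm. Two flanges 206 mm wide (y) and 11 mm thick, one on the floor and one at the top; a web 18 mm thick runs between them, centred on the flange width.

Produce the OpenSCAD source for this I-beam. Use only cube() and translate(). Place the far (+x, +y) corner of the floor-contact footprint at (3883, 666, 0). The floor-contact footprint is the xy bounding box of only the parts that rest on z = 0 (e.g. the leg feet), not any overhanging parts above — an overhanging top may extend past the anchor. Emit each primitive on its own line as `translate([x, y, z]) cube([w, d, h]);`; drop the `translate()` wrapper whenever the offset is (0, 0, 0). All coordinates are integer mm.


translate([188, 460, 0]) cube([3695, 206, 11]);
translate([188, 554, 11]) cube([3695, 18, 381]);
translate([188, 460, 392]) cube([3695, 206, 11]);


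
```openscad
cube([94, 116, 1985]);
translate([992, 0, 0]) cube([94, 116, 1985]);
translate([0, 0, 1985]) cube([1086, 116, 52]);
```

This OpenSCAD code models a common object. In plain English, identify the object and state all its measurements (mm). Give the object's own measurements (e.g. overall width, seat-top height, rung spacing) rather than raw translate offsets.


A door frame. The clear opening is 898 mm wide and 1985 mm high. Two 94 mm wide jambs, 116 mm deep, stand either side of the opening from the floor to the top of the opening. A 52 mm thick head sits across the top of both jambs, spanning the full outside width of the frame.


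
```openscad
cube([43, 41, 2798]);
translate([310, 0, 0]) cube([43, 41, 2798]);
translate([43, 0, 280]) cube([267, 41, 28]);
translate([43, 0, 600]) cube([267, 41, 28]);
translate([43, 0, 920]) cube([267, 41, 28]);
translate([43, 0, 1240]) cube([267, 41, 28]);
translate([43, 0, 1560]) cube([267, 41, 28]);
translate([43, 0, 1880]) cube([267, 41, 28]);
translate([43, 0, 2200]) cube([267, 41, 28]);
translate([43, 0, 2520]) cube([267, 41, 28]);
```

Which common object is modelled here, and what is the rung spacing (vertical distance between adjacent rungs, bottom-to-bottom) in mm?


A ladder. The rung spacing is 320 mm.

Two tall 43×41 posts with 8 short bars between them — a ladder. Adjacent rungs sit at z = 280 and z = 600, so the spacing is 600 − 280 = 320 mm.


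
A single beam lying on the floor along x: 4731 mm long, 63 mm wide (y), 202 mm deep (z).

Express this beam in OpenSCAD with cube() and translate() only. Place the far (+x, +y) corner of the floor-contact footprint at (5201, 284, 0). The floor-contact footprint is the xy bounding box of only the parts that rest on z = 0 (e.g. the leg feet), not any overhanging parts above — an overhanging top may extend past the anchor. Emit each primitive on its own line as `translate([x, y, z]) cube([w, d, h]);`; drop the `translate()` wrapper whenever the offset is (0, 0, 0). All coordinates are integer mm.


translate([470, 221, 0]) cube([4731, 63, 202]);


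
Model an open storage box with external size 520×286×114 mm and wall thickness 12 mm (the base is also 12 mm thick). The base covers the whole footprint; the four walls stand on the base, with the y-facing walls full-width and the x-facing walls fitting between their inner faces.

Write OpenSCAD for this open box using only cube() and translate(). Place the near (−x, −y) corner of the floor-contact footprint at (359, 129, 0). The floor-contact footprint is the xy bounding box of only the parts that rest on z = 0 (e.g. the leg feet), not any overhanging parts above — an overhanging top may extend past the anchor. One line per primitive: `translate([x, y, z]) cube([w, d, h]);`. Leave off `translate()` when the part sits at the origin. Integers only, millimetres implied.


translate([359, 129, 0]) cube([520, 286, 12]);
translate([359, 129, 12]) cube([520, 12, 102]);
translate([359, 403, 12]) cube([520, 12, 102]);
translate([359, 141, 12]) cube([12, 262, 102]);
translate([867, 141, 12]) cube([12, 262, 102]);


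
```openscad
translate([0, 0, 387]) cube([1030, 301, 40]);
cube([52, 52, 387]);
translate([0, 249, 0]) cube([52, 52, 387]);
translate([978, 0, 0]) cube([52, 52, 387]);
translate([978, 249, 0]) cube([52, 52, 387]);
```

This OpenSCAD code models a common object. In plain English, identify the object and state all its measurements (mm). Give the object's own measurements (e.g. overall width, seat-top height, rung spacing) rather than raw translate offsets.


A bench: a 1030×301 mm seat slab, 40 mm thick, top at z = 427 mm, on four 52×52 mm square legs flush with the seat corners and standing on z = 0.


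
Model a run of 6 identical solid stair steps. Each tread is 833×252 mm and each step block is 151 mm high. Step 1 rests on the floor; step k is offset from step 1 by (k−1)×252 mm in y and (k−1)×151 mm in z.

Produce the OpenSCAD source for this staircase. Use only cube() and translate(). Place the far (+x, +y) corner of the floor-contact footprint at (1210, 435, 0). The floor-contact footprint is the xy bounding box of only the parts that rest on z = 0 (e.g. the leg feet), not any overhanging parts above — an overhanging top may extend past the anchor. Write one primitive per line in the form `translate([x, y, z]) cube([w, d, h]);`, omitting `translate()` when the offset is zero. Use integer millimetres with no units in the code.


translate([377, 183, 0]) cube([833, 252, 151]);
translate([377, 435, 151]) cube([833, 252, 151]);
translate([377, 687, 302]) cube([833, 252, 151]);
translate([377, 939, 453]) cube([833, 252, 151]);
translate([377, 1191, 604]) cube([833, 252, 151]);
translate([377, 1443, 755]) cube([833, 252, 151]);


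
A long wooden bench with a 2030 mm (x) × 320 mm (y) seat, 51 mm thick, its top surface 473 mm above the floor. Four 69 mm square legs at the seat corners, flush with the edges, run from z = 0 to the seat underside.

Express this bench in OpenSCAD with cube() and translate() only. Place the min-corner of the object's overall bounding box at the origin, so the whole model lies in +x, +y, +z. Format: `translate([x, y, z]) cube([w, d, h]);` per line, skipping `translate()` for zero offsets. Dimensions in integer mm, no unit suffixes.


translate([0, 0, 422]) cube([2030, 320, 51]);
cube([69, 69, 422]);
translate([0, 251, 0]) cube([69, 69, 422]);
translate([1961, 0, 0]) cube([69, 69, 422]);
translate([1961, 251, 0]) cube([69, 69, 422]);


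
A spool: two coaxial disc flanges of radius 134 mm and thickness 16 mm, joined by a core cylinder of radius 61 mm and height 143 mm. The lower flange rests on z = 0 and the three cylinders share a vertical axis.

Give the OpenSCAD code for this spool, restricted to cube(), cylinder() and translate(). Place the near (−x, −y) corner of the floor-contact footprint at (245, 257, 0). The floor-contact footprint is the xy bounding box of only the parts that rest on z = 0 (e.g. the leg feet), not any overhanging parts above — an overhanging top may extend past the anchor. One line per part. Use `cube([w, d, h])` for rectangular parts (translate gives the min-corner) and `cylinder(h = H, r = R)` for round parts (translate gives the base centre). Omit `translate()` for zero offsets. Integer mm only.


translate([379, 391, 0]) cylinder(h = 16, r = 134);
translate([379, 391, 16]) cylinder(h = 143, r = 61);
translate([379, 391, 159]) cylinder(h = 16, r = 134);


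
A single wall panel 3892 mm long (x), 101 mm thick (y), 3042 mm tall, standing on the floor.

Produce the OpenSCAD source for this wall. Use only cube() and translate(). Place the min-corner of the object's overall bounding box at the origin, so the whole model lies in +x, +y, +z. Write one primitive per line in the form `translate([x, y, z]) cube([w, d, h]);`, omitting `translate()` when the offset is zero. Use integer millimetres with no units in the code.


cube([3892, 101, 3042]);


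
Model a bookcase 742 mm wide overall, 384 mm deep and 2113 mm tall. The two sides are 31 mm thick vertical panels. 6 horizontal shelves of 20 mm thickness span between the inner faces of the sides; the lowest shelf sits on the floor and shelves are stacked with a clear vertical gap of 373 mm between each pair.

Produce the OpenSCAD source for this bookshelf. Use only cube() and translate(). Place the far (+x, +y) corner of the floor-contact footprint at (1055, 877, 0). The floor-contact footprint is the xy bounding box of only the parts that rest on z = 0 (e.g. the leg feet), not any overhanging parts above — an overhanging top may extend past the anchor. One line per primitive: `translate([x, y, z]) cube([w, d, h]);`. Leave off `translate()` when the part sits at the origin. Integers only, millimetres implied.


translate([313, 493, 0]) cube([31, 384, 2113]);
translate([1024, 493, 0]) cube([31, 384, 2113]);
translate([344, 493, 0]) cube([680, 384, 20]);
translate([344, 493, 393]) cube([680, 384, 20]);
translate([344, 493, 786]) cube([680, 384, 20]);
translate([344, 493, 1179]) cube([680, 384, 20]);
translate([344, 493, 1572]) cube([680, 384, 20]);
translate([344, 493, 1965]) cube([680, 384, 20]);


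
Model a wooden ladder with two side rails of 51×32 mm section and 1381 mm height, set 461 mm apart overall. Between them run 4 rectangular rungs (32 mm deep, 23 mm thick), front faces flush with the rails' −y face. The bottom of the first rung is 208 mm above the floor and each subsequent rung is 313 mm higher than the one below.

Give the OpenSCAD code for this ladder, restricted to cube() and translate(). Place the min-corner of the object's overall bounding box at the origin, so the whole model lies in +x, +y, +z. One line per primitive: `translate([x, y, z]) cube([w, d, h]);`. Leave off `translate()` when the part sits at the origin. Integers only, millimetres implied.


cube([51, 32, 1381]);
translate([410, 0, 0]) cube([51, 32, 1381]);
translate([51, 0, 208]) cube([359, 32, 23]);
translate([51, 0, 521]) cube([359, 32, 23]);
translate([51, 0, 834]) cube([359, 32, 23]);
translate([51, 0, 1147]) cube([359, 32, 23]);


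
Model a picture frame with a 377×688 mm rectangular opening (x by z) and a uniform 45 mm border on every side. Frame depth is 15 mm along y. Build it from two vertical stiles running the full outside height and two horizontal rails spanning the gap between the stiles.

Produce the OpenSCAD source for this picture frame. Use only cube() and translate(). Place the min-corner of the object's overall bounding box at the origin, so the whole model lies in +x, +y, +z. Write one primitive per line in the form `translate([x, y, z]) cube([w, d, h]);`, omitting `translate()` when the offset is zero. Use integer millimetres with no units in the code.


cube([45, 15, 778]);
translate([422, 0, 0]) cube([45, 15, 778]);
translate([45, 0, 0]) cube([377, 15, 45]);
translate([45, 0, 733]) cube([377, 15, 45]);


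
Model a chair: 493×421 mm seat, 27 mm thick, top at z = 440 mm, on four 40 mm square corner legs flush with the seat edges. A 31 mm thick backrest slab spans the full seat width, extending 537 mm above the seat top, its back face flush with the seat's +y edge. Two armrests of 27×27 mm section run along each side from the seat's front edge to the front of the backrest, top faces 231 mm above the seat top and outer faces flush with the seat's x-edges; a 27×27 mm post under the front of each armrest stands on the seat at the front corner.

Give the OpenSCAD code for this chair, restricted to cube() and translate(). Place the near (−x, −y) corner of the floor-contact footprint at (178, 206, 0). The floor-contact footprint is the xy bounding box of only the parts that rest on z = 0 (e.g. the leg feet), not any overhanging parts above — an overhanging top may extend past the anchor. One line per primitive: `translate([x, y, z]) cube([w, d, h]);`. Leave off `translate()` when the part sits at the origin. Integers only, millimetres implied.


// leg_h = 440 - 27 = 413
// arm post h = 231 - 27 = 204
translate([178, 206, 413]) cube([493, 421, 27]);
translate([178, 206, 0]) cube([40, 40, 413]);
translate([631, 206, 0]) cube([40, 40, 413]);
translate([178, 587, 0]) cube([40, 40, 413]);
translate([631, 587, 0]) cube([40, 40, 413]);
translate([178, 596, 440]) cube([493, 31, 537]);
translate([178, 206, 644]) cube([27, 390, 27]);
translate([644, 206, 644]) cube([27, 390, 27]);
translate([178, 206, 440]) cube([27, 27, 204]);
translate([644, 206, 440]) cube([27, 27, 204]);


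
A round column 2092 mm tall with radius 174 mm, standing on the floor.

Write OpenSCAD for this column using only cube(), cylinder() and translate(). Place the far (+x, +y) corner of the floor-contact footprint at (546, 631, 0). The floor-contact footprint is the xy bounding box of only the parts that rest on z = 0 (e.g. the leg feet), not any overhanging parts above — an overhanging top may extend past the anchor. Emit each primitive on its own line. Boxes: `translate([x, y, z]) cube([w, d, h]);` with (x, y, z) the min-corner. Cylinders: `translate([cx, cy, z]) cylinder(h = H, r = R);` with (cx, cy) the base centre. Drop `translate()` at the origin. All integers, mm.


translate([372, 457, 0]) cylinder(h = 2092, r = 174);


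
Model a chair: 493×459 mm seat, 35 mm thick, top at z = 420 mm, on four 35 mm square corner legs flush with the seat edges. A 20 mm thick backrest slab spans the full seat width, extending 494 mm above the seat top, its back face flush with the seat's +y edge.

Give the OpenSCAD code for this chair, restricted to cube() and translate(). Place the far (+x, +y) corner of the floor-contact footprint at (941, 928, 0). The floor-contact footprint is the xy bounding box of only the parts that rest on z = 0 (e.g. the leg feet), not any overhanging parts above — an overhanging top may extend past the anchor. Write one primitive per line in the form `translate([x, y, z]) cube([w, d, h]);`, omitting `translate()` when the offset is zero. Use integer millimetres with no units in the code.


translate([448, 469, 385]) cube([493, 459, 35]);
translate([448, 469, 0]) cube([35, 35, 385]);
translate([906, 469, 0]) cube([35, 35, 385]);
translate([448, 893, 0]) cube([35, 35, 385]);
translate([906, 893, 0]) cube([35, 35, 385]);
translate([448, 908, 420]) cube([493, 20, 494]);


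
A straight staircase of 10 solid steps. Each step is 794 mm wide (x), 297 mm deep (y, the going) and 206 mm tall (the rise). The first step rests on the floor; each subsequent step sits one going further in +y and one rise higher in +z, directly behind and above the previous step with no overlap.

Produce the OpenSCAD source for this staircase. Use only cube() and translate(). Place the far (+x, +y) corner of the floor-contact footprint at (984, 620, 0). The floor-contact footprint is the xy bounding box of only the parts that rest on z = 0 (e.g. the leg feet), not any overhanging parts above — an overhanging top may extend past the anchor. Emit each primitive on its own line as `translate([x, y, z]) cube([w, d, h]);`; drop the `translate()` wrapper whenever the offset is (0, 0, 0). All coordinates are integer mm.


translate([190, 323, 0]) cube([794, 297, 206]);
translate([190, 620, 206]) cube([794, 297, 206]);
translate([190, 917, 412]) cube([794, 297, 206]);
translate([190, 1214, 618]) cube([794, 297, 206]);
translate([190, 1511, 824]) cube([794, 297, 206]);
translate([190, 1808, 1030]) cube([794, 297, 206]);
translate([190, 2105, 1236]) cube([794, 297, 206]);
translate([190, 2402, 1442]) cube([794, 297, 206]);
translate([190, 2699, 1648]) cube([794, 297, 206]);
translate([190, 2996, 1854]) cube([794, 297, 206]);


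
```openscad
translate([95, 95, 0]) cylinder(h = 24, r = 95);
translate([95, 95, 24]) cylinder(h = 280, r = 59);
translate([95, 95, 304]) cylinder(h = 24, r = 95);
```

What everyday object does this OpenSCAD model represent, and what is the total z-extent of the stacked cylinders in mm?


A spool. The overall height is 328 mm.

Three coaxial cylinders, large–small–large — a spool. Two 24 mm flanges and a 280 mm core give 24 + 280 + 24 = 328 mm.


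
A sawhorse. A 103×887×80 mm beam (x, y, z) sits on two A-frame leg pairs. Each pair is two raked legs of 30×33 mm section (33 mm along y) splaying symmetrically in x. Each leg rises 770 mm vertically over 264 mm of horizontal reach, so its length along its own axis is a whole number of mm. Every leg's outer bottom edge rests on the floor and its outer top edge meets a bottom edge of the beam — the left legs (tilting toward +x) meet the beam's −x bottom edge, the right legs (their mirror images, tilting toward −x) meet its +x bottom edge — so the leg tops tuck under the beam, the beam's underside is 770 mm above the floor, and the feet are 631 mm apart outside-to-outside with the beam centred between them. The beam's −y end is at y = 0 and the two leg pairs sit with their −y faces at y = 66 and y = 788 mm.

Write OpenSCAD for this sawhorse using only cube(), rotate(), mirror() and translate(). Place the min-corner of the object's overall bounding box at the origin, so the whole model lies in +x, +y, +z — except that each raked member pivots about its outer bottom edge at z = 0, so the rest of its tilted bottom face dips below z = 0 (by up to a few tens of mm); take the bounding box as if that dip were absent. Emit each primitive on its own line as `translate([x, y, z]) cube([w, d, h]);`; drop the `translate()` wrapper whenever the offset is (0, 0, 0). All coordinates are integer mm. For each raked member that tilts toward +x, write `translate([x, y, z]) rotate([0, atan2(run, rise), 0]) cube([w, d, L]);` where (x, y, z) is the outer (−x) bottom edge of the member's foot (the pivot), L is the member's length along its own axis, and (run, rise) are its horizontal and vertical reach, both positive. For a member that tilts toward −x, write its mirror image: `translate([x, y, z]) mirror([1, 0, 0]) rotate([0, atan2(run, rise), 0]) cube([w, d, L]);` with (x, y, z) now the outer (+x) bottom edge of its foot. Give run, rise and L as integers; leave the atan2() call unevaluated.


// leg length = √(264² + 770²) = 814
// right-leg outer foot x = 2·264 + 103 = 631
// beam min-corner = (264, 0, 770)
translate([264, 0, 770]) cube([103, 887, 80]);
translate([0, 66, 0]) rotate([0, atan2(264, 770), 0]) cube([30, 33, 814]);
translate([631, 66, 0]) mirror([1, 0, 0]) rotate([0, atan2(264, 770), 0]) cube([30, 33, 814]);
translate([0, 788, 0]) rotate([0, atan2(264, 770), 0]) cube([30, 33, 814]);
translate([631, 788, 0]) mirror([1, 0, 0]) rotate([0, atan2(264, 770), 0]) cube([30, 33, 814]);


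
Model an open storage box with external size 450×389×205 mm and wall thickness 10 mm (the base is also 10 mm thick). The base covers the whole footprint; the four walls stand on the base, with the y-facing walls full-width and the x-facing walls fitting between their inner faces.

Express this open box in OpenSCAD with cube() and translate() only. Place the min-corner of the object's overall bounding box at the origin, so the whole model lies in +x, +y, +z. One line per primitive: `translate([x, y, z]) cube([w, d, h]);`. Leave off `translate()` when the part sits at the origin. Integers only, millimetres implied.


cube([450, 389, 10]);
translate([0, 0, 10]) cube([450, 10, 195]);
translate([0, 379, 10]) cube([450, 10, 195]);
translate([0, 10, 10]) cube([10, 369, 195]);
translate([440, 10, 10]) cube([10, 369, 195]);


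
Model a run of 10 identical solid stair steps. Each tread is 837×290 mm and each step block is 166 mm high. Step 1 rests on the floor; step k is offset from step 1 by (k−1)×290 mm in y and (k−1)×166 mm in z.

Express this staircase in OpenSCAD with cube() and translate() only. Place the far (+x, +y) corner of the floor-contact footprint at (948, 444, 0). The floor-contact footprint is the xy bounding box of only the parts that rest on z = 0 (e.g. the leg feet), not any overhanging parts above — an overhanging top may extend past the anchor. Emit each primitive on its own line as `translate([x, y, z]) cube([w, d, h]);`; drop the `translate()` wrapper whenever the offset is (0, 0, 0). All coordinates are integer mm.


translate([111, 154, 0]) cube([837, 290, 166]);
translate([111, 444, 166]) cube([837, 290, 166]);
translate([111, 734, 332]) cube([837, 290, 166]);
translate([111, 1024, 498]) cube([837, 290, 166]);
translate([111, 1314, 664]) cube([837, 290, 166]);
translate([111, 1604, 830]) cube([837, 290, 166]);
translate([111, 1894, 996]) cube([837, 290, 166]);
translate([111, 2184, 1162]) cube([837, 290, 166]);
translate([111, 2474, 1328]) cube([837, 290, 166]);
translate([111, 2764, 1494]) cube([837, 290, 166]);


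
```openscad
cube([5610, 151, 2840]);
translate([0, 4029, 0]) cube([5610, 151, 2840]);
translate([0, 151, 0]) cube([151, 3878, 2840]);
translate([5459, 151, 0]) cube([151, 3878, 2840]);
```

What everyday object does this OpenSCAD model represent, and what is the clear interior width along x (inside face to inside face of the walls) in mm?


A house (or room) frame. The interior width is 5308 mm.

Four 2840 mm walls enclosing a rectangle with no floor or roof — a room or house frame. Outside width is 5610 mm and wall thickness is 151 mm, so the interior width is 5610 − 2 × 151 = 5308 mm.


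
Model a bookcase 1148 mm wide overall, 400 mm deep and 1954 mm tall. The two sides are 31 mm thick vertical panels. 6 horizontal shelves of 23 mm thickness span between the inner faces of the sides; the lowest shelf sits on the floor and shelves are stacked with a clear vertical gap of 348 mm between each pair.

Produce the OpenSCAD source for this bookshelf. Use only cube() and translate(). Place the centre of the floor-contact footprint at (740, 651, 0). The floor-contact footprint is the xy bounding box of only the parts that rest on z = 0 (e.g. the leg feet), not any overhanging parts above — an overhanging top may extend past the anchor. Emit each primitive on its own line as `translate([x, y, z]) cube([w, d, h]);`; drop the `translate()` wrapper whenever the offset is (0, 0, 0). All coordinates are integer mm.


translate([166, 451, 0]) cube([31, 400, 1954]);
translate([1283, 451, 0]) cube([31, 400, 1954]);
translate([197, 451, 0]) cube([1086, 400, 23]);
translate([197, 451, 371]) cube([1086, 400, 23]);
translate([197, 451, 742]) cube([1086, 400, 23]);
translate([197, 451, 1113]) cube([1086, 400, 23]);
translate([197, 451, 1484]) cube([1086, 400, 23]);
translate([197, 451, 1855]) cube([1086, 400, 23]);


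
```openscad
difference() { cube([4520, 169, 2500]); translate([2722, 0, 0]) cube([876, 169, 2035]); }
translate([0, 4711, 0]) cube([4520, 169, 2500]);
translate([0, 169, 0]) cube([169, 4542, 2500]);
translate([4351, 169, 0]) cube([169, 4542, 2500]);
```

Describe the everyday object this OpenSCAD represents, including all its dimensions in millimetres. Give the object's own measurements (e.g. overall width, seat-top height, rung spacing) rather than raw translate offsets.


A single room: four walls, each 2500 mm tall and 169 mm thick, enclosing an outside footprint 4520×4880 mm (x × y), no floor or roof. The front and back walls (−y and +y sides) run the full x-width; the side walls fit between their inner faces. A door opening 876 mm wide and 2035 mm tall is cut through the front wall from the floor up, its −x edge 2722 mm from the wall's −x end.


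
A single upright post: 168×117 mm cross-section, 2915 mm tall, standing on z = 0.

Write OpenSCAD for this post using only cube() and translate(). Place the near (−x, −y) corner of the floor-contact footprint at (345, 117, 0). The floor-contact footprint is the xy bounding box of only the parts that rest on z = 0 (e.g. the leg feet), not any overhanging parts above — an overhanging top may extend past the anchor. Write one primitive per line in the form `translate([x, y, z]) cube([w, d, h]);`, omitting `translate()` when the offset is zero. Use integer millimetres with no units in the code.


translate([345, 117, 0]) cube([168, 117, 2915]);
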